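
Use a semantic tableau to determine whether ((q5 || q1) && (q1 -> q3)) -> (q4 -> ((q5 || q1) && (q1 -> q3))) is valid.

Valid

Assume the negation and expand:
Initial set: {!(((q5 || q1) && (q1 -> q3)) -> (q4 -> ((q5 || q1) && (q1 -> q3))))}.
!(((q5 || q1) && (q1 -> q3)) -> (q4 -> ((q5 || q1) && (q1 -> q3)))): α-rule — add ((q5 || q1) && (q1 -> q3)), !(q4 -> ((q5 || q1) && (q1 -> q3))).
((q5 || q1) && (q1 -> q3)): α-rule — add (q5 || q1), (q1 -> q3).
!(q4 -> ((q5 || q1) && (q1 -> q3))): α-rule — add q4, !((q5 || q1) && (q1 -> q3)).
(q5 || q1): β-rule — branch into q5  //  q1.
  branch 1 (add q5):
    (q1 -> q3): β-rule — branch into !q1  //  q3.
      branch 1.1 (add !q1):
        !((q5 || q1) && (q1 -> q3)): β-rule — branch into !(q5 || q1)  //  !(q1 -> q3).
          branch 1.1.1 (add !(q5 || q1)):
            !(q5 || q1): α-rule — add !q5, !q1.
            × closes — contains both q5 and !q5.
          branch 1.1.2 (add !(q1 -> q3)):
            !(q1 -> q3): α-rule — add q1, !q3.
            × closes — contains both q1 and !q1.
      branch 1.2 (add q3):
        !((q5 || q1) && (q1 -> q3)): β-rule — branch into !(q5 || q1)  //  !(q1 -> q3).
          branch 1.2.1 (add !(q5 || q1)):
            !(q5 || q1): α-rule — add !q5, !q1.
            × closes — contains both q5 and !q5.
          branch 1.2.2 (add !(q1 -> q3)):
            !(q1 -> q3): α-rule — add q1, !q3.
            × closes — contains both q3 and !q3.
  branch 2 (add q1):
    (q1 -> q3): β-rule — branch into !q1  //  q3.
      branch 2.1 (add !q1):
        × closes — contains both q1 and !q1.
      branch 2.2 (add q3):
        !((q5 || q1) && (q1 -> q3)): β-rule — branch into !(q5 || q1)  //  !(q1 -> q3).
          branch 2.2.1 (add !(q5 || q1)):
            !(q5 || q1): α-rule — add !q5, !q1.
            × closes — contains both q1 and !q1.
          branch 2.2.2 (add !(q1 -> q3)):
            !(q1 -> q3): α-rule — add q1, !q3.
            × closes — contains both q3 and !q3.
All 7 branches close.
Every branch closed, so the negation is unsatisfiable and the formula is valid.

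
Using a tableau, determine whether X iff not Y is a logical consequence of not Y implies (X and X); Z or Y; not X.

Yes

Initial set: {T (not Y implies (X and X)); T (Z or Y); T not X; F (X iff not Y)}.
T (not Y implies (X and X)): β-rule — branch into F not Y  //  T (X and X).
  branch 1 (add F not Y):
    T (Z or Y): β-rule — branch into T Z  //  T Y.
      branch 1.1 (add T Z):
        F (X iff not Y): β-rule — branch into T X, F not Y  //  F X, T not Y.
          branch 1.1.1 (add T X, F not Y):
            × closes — contains both X and not X.
          branch 1.1.2 (add F X, T not Y):
            × closes — contains both Y and not Y.
      branch 1.2 (add T Y):
        F (X iff not Y): β-rule — branch into T X, F not Y  //  F X, T not Y.
          branch 1.2.1 (add T X, F not Y):
            × closes — contains both X and not X.
          branch 1.2.2 (add F X, T not Y):
            × closes — contains both Y and not Y.
  branch 2 (add T (X and X)):
    T (X and X): α-rule — add T X, T X.
    × closes — contains both X and not X.
All 5 branches close.
Every branch closed, so the premises entail the conclusion.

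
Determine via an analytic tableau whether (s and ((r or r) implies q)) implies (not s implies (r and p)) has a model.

Satisfiable

Initial set: {((s and ((r or r) implies q)) implies (not s implies (r and p)))}.
((s and ((r or r) implies q)) implies (not s implies (r and p))): β-rule — branch into not (s and ((r or r) implies q))  //  (not s implies (r and p)).
  branch 1 (add not (s and ((r or r) implies q))):
    not (s and ((r or r) implies q)): β-rule — branch into not s  //  not ((r or r) implies q).
      branch 1.1 (add not s):
        ○ open, literals {s=F}.
      branch 1.2 (add not ((r or r) implies q)):
        not ((r or r) implies q): α-rule — add (r or r), not q.
        (r or r): β-rule — branch into r  //  r.
          branch 1.2.1 (add r):
            ○ open, literals {q=F, r=T}.
          branch 1.2.2 (add r):
            ○ open, literals {q=F, r=T}.
  branch 2 (add (not s implies (r and p))):
    (not s implies (r and p)): β-rule — branch into not not s  //  (r and p).
      branch 2.1 (add not not s):
        ○ open, literals {s=T}.
      branch 2.2 (add (r and p)):
        (r and p): α-rule — add r, p.
        ○ open, literals {p=T, r=T}.
0 branches closed, 5 open.
An open branch gives a satisfying assignment: s=F.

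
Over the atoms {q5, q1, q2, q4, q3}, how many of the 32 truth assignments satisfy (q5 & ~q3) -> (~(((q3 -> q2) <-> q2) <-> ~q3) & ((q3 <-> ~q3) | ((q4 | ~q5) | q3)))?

Initial set: {((q5 & ~q3) -> (~(((q3 -> q2) <-> q2) <-> ~q3) & ((q3 <-> ~q3) | ((q4 | ~q5) | q3))))}.
((q5 & ~q3) -> (~(((q3 -> q2) <-> q2) <-> ~q3) & ((q3 <-> ~q3) | ((q4 | ~q5) | q3)))): β-rule — branch into ~(q5 & ~q3)  //  (~(((q3 -> q2) <-> q2) <-> ~q3) & ((q3 <-> ~q3) | ((q4 | ~q5) | q3))).
  branch 1 (add ~(q5 & ~q3)):
    ~(q5 & ~q3): β-rule — branch into ~q5  //  ~~q3.
      branch 1.1 (add ~q5):
        ○ open, literals {q5=F}.
      branch 1.2 (add ~~q3):
        ○ open, literals {q3=T}.
  branch 2 (add (~(((q3 -> q2) <-> q2) <-> ~q3) & ((q3 <-> ~q3) | ((q4 | ~q5) | q3)))):
    (~(((q3 -> q2) <-> q2) <-> ~q3) & ((q3 <-> ~q3) | ((q4 | ~q5) | q3))): α-rule — add ~(((q3 -> q2) <-> q2) <-> ~q3), ((q3 <-> ~q3) | ((q4 | ~q5) | q3)).
    ~(((q3 -> q2) <-> q2) <-> ~q3): β-rule — branch into ((q3 -> q2) <-> q2), ~~q3  //  ~((q3 -> q2) <-> q2), ~q3.
      branch 2.1 (add ((q3 -> q2) <-> q2), ~~q3):
        ((q3 <-> ~q3) | ((q4 | ~q5) | q3)): β-rule — branch into (q3 <-> ~q3)  //  ((q4 | ~q5) | q3).
          branch 2.1.1 (add (q3 <-> ~q3)):
            ((q3 -> q2) <-> q2): β-rule — branch into (q3 -> q2), q2  //  ~(q3 -> q2), ~q2.
              branch 2.1.1.1 (add (q3 -> q2), q2):
                (q3 <-> ~q3): β-rule — branch into q3, ~q3  //  ~q3, ~~q3.
                  branch 2.1.1.1.1 (add q3, ~q3):
                    × closes — contains both q3 and ~q3.
                  branch 2.1.1.1.2 (add ~q3, ~~q3):
                    × closes — contains both q3 and ~q3.
              branch 2.1.1.2 (add ~(q3 -> q2), ~q2):
                ~(q3 -> q2): α-rule — add q3, ~q2.
                (q3 <-> ~q3): β-rule — branch into q3, ~q3  //  ~q3, ~~q3.
                  branch 2.1.1.2.1 (add q3, ~q3):
                    × closes — contains both q3 and ~q3.
                  branch 2.1.1.2.2 (add ~q3, ~~q3):
                    × closes — contains both q3 and ~q3.
          branch 2.1.2 (add ((q4 | ~q5) | q3)):
            ((q3 -> q2) <-> q2): β-rule — branch into (q3 -> q2), q2  //  ~(q3 -> q2), ~q2.
              branch 2.1.2.1 (add (q3 -> q2), q2):
                ((q4 | ~q5) | q3): β-rule — branch into (q4 | ~q5)  //  q3.
                  branch 2.1.2.1.1 (add (q4 | ~q5)):
                    (q3 -> q2): β-rule — branch into ~q3  //  q2.
                      branch 2.1.2.1.1.1 (add ~q3):
                        × closes — contains both q3 and ~q3.
                      branch 2.1.2.1.1.2 (add q2):
                        (q4 | ~q5): β-rule — branch into q4  //  ~q5.
                          branch 2.1.2.1.1.2.1 (add q4):
                            ○ open, literals {q2=T, q3=T, q4=T}.
                          branch 2.1.2.1.1.2.2 (add ~q5):
                            ○ open, literals {q2=T, q3=T, q5=F}.
                  branch 2.1.2.1.2 (add q3):
                    (q3 -> q2): β-rule — branch into ~q3  //  q2.
                      branch 2.1.2.1.2.1 (add ~q3):
                        × closes — contains both q3 and ~q3.
                      branch 2.1.2.1.2.2 (add q2):
                        ○ open, literals {q2=T, q3=T}.
              branch 2.1.2.2 (add ~(q3 -> q2), ~q2):
                ~(q3 -> q2): α-rule — add q3, ~q2.
                ((q4 | ~q5) | q3): β-rule — branch into (q4 | ~q5)  //  q3.
                  branch 2.1.2.2.1 (add (q4 | ~q5)):
                    (q4 | ~q5): β-rule — branch into q4  //  ~q5.
                      branch 2.1.2.2.1.1 (add q4):
                        ○ open, literals {q2=F, q3=T, q4=T}.
                      branch 2.1.2.2.1.2 (add ~q5):
                        ○ open, literals {q2=F, q3=T, q5=F}.
                  branch 2.1.2.2.2 (add q3):
                    ○ open, literals {q2=F, q3=T}.
      branch 2.2 (add ~((q3 -> q2) <-> q2), ~q3):
        ((q3 <-> ~q3) | ((q4 | ~q5) | q3)): β-rule — branch into (q3 <-> ~q3)  //  ((q4 | ~q5) | q3).
          branch 2.2.1 (add (q3 <-> ~q3)):
            ~((q3 -> q2) <-> q2): β-rule — branch into (q3 -> q2), ~q2  //  ~(q3 -> q2), q2.
              branch 2.2.1.1 (add (q3 -> q2), ~q2):
                (q3 <-> ~q3): β-rule — branch into q3, ~q3  //  ~q3, ~~q3.
                  branch 2.2.1.1.1 (add q3, ~q3):
                    × closes — contains both q3 and ~q3.
                  branch 2.2.1.1.2 (add ~q3, ~~q3):
                    × closes — contains both q3 and ~q3.
              branch 2.2.1.2 (add ~(q3 -> q2), q2):
                ~(q3 -> q2): α-rule — add q3, ~q2.
                × closes — contains both q3 and ~q3.
          branch 2.2.2 (add ((q4 | ~q5) | q3)):
            ~((q3 -> q2) <-> q2): β-rule — branch into (q3 -> q2), ~q2  //  ~(q3 -> q2), q2.
              branch 2.2.2.1 (add (q3 -> q2), ~q2):
                ((q4 | ~q5) | q3): β-rule — branch into (q4 | ~q5)  //  q3.
                  branch 2.2.2.1.1 (add (q4 | ~q5)):
                    (q3 -> q2): β-rule — branch into ~q3  //  q2.
                      branch 2.2.2.1.1.1 (add ~q3):
                        (q4 | ~q5): β-rule — branch into q4  //  ~q5.
                          branch 2.2.2.1.1.1.1 (add q4):
                            ○ open, literals {q2=F, q3=F, q4=T}.
                          branch 2.2.2.1.1.1.2 (add ~q5):
                            ○ open, literals {q2=F, q3=F, q5=F}.
                      branch 2.2.2.1.1.2 (add q2):
                        × closes — contains both q2 and ~q2.
                  branch 2.2.2.1.2 (add q3):
                    × closes — contains both q3 and ~q3.
              branch 2.2.2.2 (add ~(q3 -> q2), q2):
                ~(q3 -> q2): α-rule — add q3, ~q2.
                × closes — contains both q3 and ~q3.
12 branches closed, 10 open.
Each open branch fixes some atoms; the unmentioned ones are free. Counting distinct full assignments: branch {q5=F} (q1, q2, q4, q3) contributes 16 new; branch {q3=T} (q5, q1, q2, q4) contributes 8 new; branch {q2=T, q3=T, q4=T} (q5, q1) contributes 0 new; branch {q2=T, q3=T, q5=F} (q1, q4) contributes 0 new; branch {q2=T, q3=T} (q5, q1, q4) contributes 0 new; branch {q2=F, q3=T, q4=T} (q5, q1) contributes 0 new; branch {q2=F, q3=T, q5=F} (q1, q4) contributes 0 new; branch {q2=F, q3=T} (q5, q1, q4) contributes 0 new; branch {q2=F, q3=F, q4=T} (q5, q1) contributes 2 new; branch {q2=F, q3=F, q5=F} (q1, q4) contributes 0 new. Total: 26.

26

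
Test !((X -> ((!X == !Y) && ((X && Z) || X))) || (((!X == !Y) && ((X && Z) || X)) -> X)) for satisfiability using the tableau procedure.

Unsatisfiable

Initial set: {!((X -> ((!X == !Y) && ((X && Z) || X))) || (((!X == !Y) && ((X && Z) || X)) -> X))}.
!((X -> ((!X == !Y) && ((X && Z) || X))) || (((!X == !Y) && ((X && Z) || X)) -> X)): α-rule — add !(X -> ((!X == !Y) && ((X && Z) || X))), !(((!X == !Y) && ((X && Z) || X)) -> X).
!(X -> ((!X == !Y) && ((X && Z) || X))): α-rule — add X, !((!X == !Y) && ((X && Z) || X)).
!(((!X == !Y) && ((X && Z) || X)) -> X): α-rule — add ((!X == !Y) && ((X && Z) || X)), !X.
× closes — contains both X and !X.
All 1 branch closes.
Every branch closed; the formula is unsatisfiable.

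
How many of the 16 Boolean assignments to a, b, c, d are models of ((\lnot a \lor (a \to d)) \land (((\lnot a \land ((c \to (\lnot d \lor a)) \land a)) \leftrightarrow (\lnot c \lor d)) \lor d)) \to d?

Initial set: {(((\lnot a \lor (a \to d)) \land (((\lnot a \land ((c \to (\lnot d \lor a)) \land a)) \leftrightarrow (\lnot c \lor d)) \lor d)) \to d)}.
(((\lnot a \lor (a \to d)) \land (((\lnot a \land ((c \to (\lnot d \lor a)) \land a)) \leftrightarrow (\lnot c \lor d)) \lor d)) \to d): β-rule — branch into \lnot ((\lnot a \lor (a \to d)) \land (((\lnot a \land ((c \to (\lnot d \lor a)) \land a)) \leftrightarrow (\lnot c \lor d)) \lor d))  //  d.
  branch 1 (add \lnot ((\lnot a \lor (a \to d)) \land (((\lnot a \land ((c \to (\lnot d \lor a)) \land a)) \leftrightarrow (\lnot c \lor d)) \lor d))):
    \lnot ((\lnot a \lor (a \to d)) \land (((\lnot a \land ((c \to (\lnot d \lor a)) \land a)) \leftrightarrow (\lnot c \lor d)) \lor d)): β-rule — branch into \lnot (\lnot a \lor (a \to d))  //  \lnot (((\lnot a \land ((c \to (\lnot d \lor a)) \land a)) \leftrightarrow (\lnot c \lor d)) \lor d).
      branch 1.1 (add \lnot (\lnot a \lor (a \to d))):
        \lnot (\lnot a \lor (a \to d)): α-rule — add \lnot \lnot a, \lnot (a \to d).
        \lnot (a \to d): α-rule — add a, \lnot d.
        ○ open, literals {a=T, d=F}.
      branch 1.2 (add \lnot (((\lnot a \land ((c \to (\lnot d \lor a)) \land a)) \leftrightarrow (\lnot c \lor d)) \lor d)):
        \lnot (((\lnot a \land ((c \to (\lnot d \lor a)) \land a)) \leftrightarrow (\lnot c \lor d)) \lor d): α-rule — add \lnot ((\lnot a \land ((c \to (\lnot d \lor a)) \land a)) \leftrightarrow (\lnot c \lor d)), \lnot d.
        \lnot ((\lnot a \land ((c \to (\lnot d \lor a)) \land a)) \leftrightarrow (\lnot c \lor d)): β-rule — branch into (\lnot a \land ((c \to (\lnot d \lor a)) \land a)), \lnot (\lnot c \lor d)  //  \lnot (\lnot a \land ((c \to (\lnot d \lor a)) \land a)), (\lnot c \lor d).
          branch 1.2.1 (add (\lnot a \land ((c \to (\lnot d \lor a)) \land a)), \lnot (\lnot c \lor d)):
            (\lnot a \land ((c \to (\lnot d \lor a)) \land a)): α-rule — add \lnot a, ((c \to (\lnot d \lor a)) \land a).
            \lnot (\lnot c \lor d): α-rule — add \lnot \lnot c, \lnot d.
            ((c \to (\lnot d \lor a)) \land a): α-rule — add (c \to (\lnot d \lor a)), a.
            × closes — contains both a and \lnot a.
          branch 1.2.2 (add \lnot (\lnot a \land ((c \to (\lnot d \lor a)) \land a)), (\lnot c \lor d)):
            \lnot (\lnot a \land ((c \to (\lnot d \lor a)) \land a)): β-rule — branch into \lnot \lnot a  //  \lnot ((c \to (\lnot d \lor a)) \land a).
              branch 1.2.2.1 (add \lnot \lnot a):
                (\lnot c \lor d): β-rule — branch into \lnot c  //  d.
                  branch 1.2.2.1.1 (add \lnot c):
                    ○ open, literals {a=T, c=F, d=F}.
                  branch 1.2.2.1.2 (add d):
                    × closes — contains both d and \lnot d.
              branch 1.2.2.2 (add \lnot ((c \to (\lnot d \lor a)) \land a)):
                (\lnot c \lor d): β-rule — branch into \lnot c  //  d.
                  branch 1.2.2.2.1 (add \lnot c):
                    \lnot ((c \to (\lnot d \lor a)) \land a): β-rule — branch into \lnot (c \to (\lnot d \lor a))  //  \lnot a.
                      branch 1.2.2.2.1.1 (add \lnot (c \to (\lnot d \lor a))):
                        \lnot (c \to (\lnot d \lor a)): α-rule — add c, \lnot (\lnot d \lor a).
                        × closes — contains both c and \lnot c.
                      branch 1.2.2.2.1.2 (add \lnot a):
                        ○ open, literals {a=F, c=F, d=F}.
                  branch 1.2.2.2.2 (add d):
                    × closes — contains both d and \lnot d.
  branch 2 (add d):
    ○ open, literals {d=T}.
4 branches closed, 4 open.
Each open branch fixes some atoms; the unmentioned ones are free. Counting distinct full assignments: branch {a=T, d=F} (b, c) contributes 4 new; branch {a=T, c=F, d=F} (b) contributes 0 new; branch {a=F, c=F, d=F} (b) contributes 2 new; branch {d=T} (a, b, c) contributes 8 new. Total: 14.

14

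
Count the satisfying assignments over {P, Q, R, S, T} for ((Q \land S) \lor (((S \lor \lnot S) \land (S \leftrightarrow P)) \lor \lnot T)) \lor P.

Initial set: {(((Q \land S) \lor (((S \lor \lnot S) \land (S \leftrightarrow P)) \lor \lnot T)) \lor P)}.
(((Q \land S) \lor (((S \lor \lnot S) \land (S \leftrightarrow P)) \lor \lnot T)) \lor P): β-rule — branch into ((Q \land S) \lor (((S \lor \lnot S) \land (S \leftrightarrow P)) \lor \lnot T))  //  P.
  branch 1 (add ((Q \land S) \lor (((S \lor \lnot S) \land (S \leftrightarrow P)) \lor \lnot T))):
    ((Q \land S) \lor (((S \lor \lnot S) \land (S \leftrightarrow P)) \lor \lnot T)): β-rule — branch into (Q \land S)  //  (((S \lor \lnot S) \land (S \leftrightarrow P)) \lor \lnot T).
      branch 1.1 (add (Q \land S)):
        (Q \land S): α-rule — add Q, S.
        ○ open, literals {Q=1, S=1}.
      branch 1.2 (add (((S \lor \lnot S) \land (S \leftrightarrow P)) \lor \lnot T)):
        (((S \lor \lnot S) \land (S \leftrightarrow P)) \lor \lnot T): β-rule — branch into ((S \lor \lnot S) \land (S \leftrightarrow P))  //  \lnot T.
          branch 1.2.1 (add ((S \lor \lnot S) \land (S \leftrightarrow P))):
            ((S \lor \lnot S) \land (S \leftrightarrow P)): α-rule — add (S \lor \lnot S), (S \leftrightarrow P).
            (S \lor \lnot S): β-rule — branch into S  //  \lnot S.
              branch 1.2.1.1 (add S):
                (S \leftrightarrow P): β-rule — branch into S, P  //  \lnot S, \lnot P.
                  branch 1.2.1.1.1 (add S, P):
                    ○ open, literals {P=1, S=1}.
                  branch 1.2.1.1.2 (add \lnot S, \lnot P):
                    × closes — contains both S and \lnot S.
              branch 1.2.1.2 (add \lnot S):
                (S \leftrightarrow P): β-rule — branch into S, P  //  \lnot S, \lnot P.
                  branch 1.2.1.2.1 (add S, P):
                    × closes — contains both S and \lnot S.
                  branch 1.2.1.2.2 (add \lnot S, \lnot P):
                    ○ open, literals {P=0, S=0}.
          branch 1.2.2 (add \lnot T):
            ○ open, literals {T=0}.
  branch 2 (add P):
    ○ open, literals {P=1}.
2 branches closed, 5 open.
Each open branch fixes some atoms; the unmentioned ones are free. Counting distinct full assignments: branch {Q=1, S=1} (P, R, T) contributes 8 new; branch {P=1, S=1} (Q, R, T) contributes 4 new; branch {P=0, S=0} (Q, R, T) contributes 8 new; branch {T=0} (P, Q, R, S) contributes 6 new; branch {P=1} (Q, R, S, T) contributes 4 new. Total: 30.

30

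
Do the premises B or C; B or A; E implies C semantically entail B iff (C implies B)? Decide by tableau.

Yes

Initial set: {(B or C); (B or A); (E implies C); not (B iff (C implies B))}.
(B or C): β-rule — branch into B  //  C.
  branch 1 (add B):
    (B or A): β-rule — branch into B  //  A.
      branch 1.1 (add B):
        (E implies C): β-rule — branch into not E  //  C.
          branch 1.1.1 (add not E):
            not (B iff (C implies B)): β-rule — branch into B, not (C implies B)  //  not B, (C implies B).
              branch 1.1.1.1 (add B, not (C implies B)):
                not (C implies B): α-rule — add C, not B.
                × closes — contains both B and not B.
              branch 1.1.1.2 (add not B, (C implies B)):
                × closes — contains both B and not B.
          branch 1.1.2 (add C):
            not (B iff (C implies B)): β-rule — branch into B, not (C implies B)  //  not B, (C implies B).
              branch 1.1.2.1 (add B, not (C implies B)):
                not (C implies B): α-rule — add C, not B.
                × closes — contains both B and not B.
              branch 1.1.2.2 (add not B, (C implies B)):
                × closes — contains both B and not B.
      branch 1.2 (add A):
        (E implies C): β-rule — branch into not E  //  C.
          branch 1.2.1 (add not E):
            not (B iff (C implies B)): β-rule — branch into B, not (C implies B)  //  not B, (C implies B).
              branch 1.2.1.1 (add B, not (C implies B)):
                not (C implies B): α-rule — add C, not B.
                × closes — contains both B and not B.
              branch 1.2.1.2 (add not B, (C implies B)):
                × closes — contains both B and not B.
          branch 1.2.2 (add C):
            not (B iff (C implies B)): β-rule — branch into B, not (C implies B)  //  not B, (C implies B).
              branch 1.2.2.1 (add B, not (C implies B)):
                not (C implies B): α-rule — add C, not B.
                × closes — contains both B and not B.
              branch 1.2.2.2 (add not B, (C implies B)):
                × closes — contains both B and not B.
  branch 2 (add C):
    (B or A): β-rule — branch into B  //  A.
      branch 2.1 (add B):
        (E implies C): β-rule — branch into not E  //  C.
          branch 2.1.1 (add not E):
            not (B iff (C implies B)): β-rule — branch into B, not (C implies B)  //  not B, (C implies B).
              branch 2.1.1.1 (add B, not (C implies B)):
                not (C implies B): α-rule — add C, not B.
                × closes — contains both B and not B.
              branch 2.1.1.2 (add not B, (C implies B)):
                × closes — contains both B and not B.
          branch 2.1.2 (add C):
            not (B iff (C implies B)): β-rule — branch into B, not (C implies B)  //  not B, (C implies B).
              branch 2.1.2.1 (add B, not (C implies B)):
                not (C implies B): α-rule — add C, not B.
                × closes — contains both B and not B.
              branch 2.1.2.2 (add not B, (C implies B)):
                × closes — contains both B and not B.
      branch 2.2 (add A):
        (E implies C): β-rule — branch into not E  //  C.
          branch 2.2.1 (add not E):
            not (B iff (C implies B)): β-rule — branch into B, not (C implies B)  //  not B, (C implies B).
              branch 2.2.1.1 (add B, not (C implies B)):
                not (C implies B): α-rule — add C, not B.
                × closes — contains both B and not B.
              branch 2.2.1.2 (add not B, (C implies B)):
                (C implies B): β-rule — branch into not C  //  B.
                  branch 2.2.1.2.1 (add not C):
                    × closes — contains both C and not C.
                  branch 2.2.1.2.2 (add B):
                    × closes — contains both B and not B.
          branch 2.2.2 (add C):
            not (B iff (C implies B)): β-rule — branch into B, not (C implies B)  //  not B, (C implies B).
              branch 2.2.2.1 (add B, not (C implies B)):
                not (C implies B): α-rule — add C, not B.
                × closes — contains both B and not B.
              branch 2.2.2.2 (add not B, (C implies B)):
                (C implies B): β-rule — branch into not C  //  B.
                  branch 2.2.2.2.1 (add not C):
                    × closes — contains both C and not C.
                  branch 2.2.2.2.2 (add B):
                    × closes — contains both B and not B.
All 18 branches close.
Every branch closed, so the premises entail the conclusion.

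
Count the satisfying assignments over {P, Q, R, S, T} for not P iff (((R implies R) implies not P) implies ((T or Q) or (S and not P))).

Initial set: {(not P iff (((R implies R) implies not P) implies ((T or Q) or (S and not P))))}.
(not P iff (((R implies R) implies not P) implies ((T or Q) or (S and not P)))): β-rule — branch into not P, (((R implies R) implies not P) implies ((T or Q) or (S and not P)))  //  not not P, not (((R implies R) implies not P) implies ((T or Q) or (S and not P))).
  branch 1 (add not P, (((R implies R) implies not P) implies ((T or Q) or (S and not P)))):
    (((R implies R) implies not P) implies ((T or Q) or (S and not P))): β-rule — branch into not ((R implies R) implies not P)  //  ((T or Q) or (S and not P)).
      branch 1.1 (add not ((R implies R) implies not P)):
        not ((R implies R) implies not P): α-rule — add (R implies R), not not P.
        × closes — contains both P and not P.
      branch 1.2 (add ((T or Q) or (S and not P))):
        ((T or Q) or (S and not P)): β-rule — branch into (T or Q)  //  (S and not P).
          branch 1.2.1 (add (T or Q)):
            (T or Q): β-rule — branch into T  //  Q.
              branch 1.2.1.1 (add T):
                ○ open, literals {P=false, T=true}.
              branch 1.2.1.2 (add Q):
                ○ open, literals {P=false, Q=true}.
          branch 1.2.2 (add (S and not P)):
            (S and not P): α-rule — add S, not P.
            ○ open, literals {P=false, S=true}.
  branch 2 (add not not P, not (((R implies R) implies not P) implies ((T or Q) or (S and not P)))):
    not (((R implies R) implies not P) implies ((T or Q) or (S and not P))): α-rule — add ((R implies R) implies not P), not ((T or Q) or (S and not P)).
    not ((T or Q) or (S and not P)): α-rule — add not (T or Q), not (S and not P).
    not (T or Q): α-rule — add not T, not Q.
    ((R implies R) implies not P): β-rule — branch into not (R implies R)  //  not P.
      branch 2.1 (add not (R implies R)):
        not (R implies R): α-rule — add R, not R.
        × closes — contains both R and not R.
      branch 2.2 (add not P):
        × closes — contains both P and not P.
3 branches closed, 3 open.
Each open branch fixes some atoms; the unmentioned ones are free. Counting distinct full assignments: branch {P=false, T=true} (Q, R, S) contributes 8 new; branch {P=false, Q=true} (R, S, T) contributes 4 new; branch {P=false, S=true} (Q, R, T) contributes 2 new. Total: 14.

14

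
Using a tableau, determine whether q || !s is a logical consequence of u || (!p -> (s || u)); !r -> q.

No

Initial set: {(u || (!p -> (s || u))); (!r -> q); !(q || !s)}.
!(q || !s): α-rule — add !q, !!s.
(u || (!p -> (s || u))): β-rule — branch into u  //  (!p -> (s || u)).
  branch 1 (add u):
    (!r -> q): β-rule — branch into !!r  //  q.
      branch 1.1 (add !!r):
        ○ open, literals {q=0, r=1, s=1, u=1}.
      branch 1.2 (add q):
        × closes — contains both q and !q.
  branch 2 (add (!p -> (s || u))):
    (!r -> q): β-rule — branch into !!r  //  q.
      branch 2.1 (add !!r):
        (!p -> (s || u)): β-rule — branch into !!p  //  (s || u).
          branch 2.1.1 (add !!p):
            ○ open, literals {p=1, q=0, r=1, s=1}.
          branch 2.1.2 (add (s || u)):
            (s || u): β-rule — branch into s  //  u.
              branch 2.1.2.1 (add s):
                ○ open, literals {q=0, r=1, s=1}.
              branch 2.1.2.2 (add u):
                ○ open, literals {q=0, r=1, s=1, u=1}.
      branch 2.2 (add q):
        × closes — contains both q and !q.
2 branches closed, 4 open.
An open branch gives a countermodel: q=0, r=1, s=1, u=1 (unmentioned atoms arbitrary); the premises hold there but the conclusion fails.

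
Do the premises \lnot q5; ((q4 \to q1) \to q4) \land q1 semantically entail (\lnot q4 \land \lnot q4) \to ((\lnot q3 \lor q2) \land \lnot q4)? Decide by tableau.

Yes

Initial set: {\lnot q5; (((q4 \to q1) \to q4) \land q1); \lnot ((\lnot q4 \land \lnot q4) \to ((\lnot q3 \lor q2) \land \lnot q4))}.
(((q4 \to q1) \to q4) \land q1): α-rule — add ((q4 \to q1) \to q4), q1.
\lnot ((\lnot q4 \land \lnot q4) \to ((\lnot q3 \lor q2) \land \lnot q4)): α-rule — add (\lnot q4 \land \lnot q4), \lnot ((\lnot q3 \lor q2) \land \lnot q4).
(\lnot q4 \land \lnot q4): α-rule — add \lnot q4, \lnot q4.
((q4 \to q1) \to q4): β-rule — branch into \lnot (q4 \to q1)  //  q4.
  branch 1 (add \lnot (q4 \to q1)):
    \lnot (q4 \to q1): α-rule — add q4, \lnot q1.
    × closes — contains both q4 and \lnot q4.
  branch 2 (add q4):
    × closes — contains both q4 and \lnot q4.
All 2 branches close.
Every branch closed, so the premises entail the conclusion.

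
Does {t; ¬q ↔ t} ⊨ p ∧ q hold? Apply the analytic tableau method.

Initial set: {t; (¬q ↔ t); ¬(p ∧ q)}.
(¬q ↔ t): β-rule — branch into ¬q, t  //  ¬¬q, ¬t.
  branch 1 (add ¬q, t):
    ¬(p ∧ q): β-rule — branch into ¬p  //  ¬q.
      branch 1.1 (add ¬p):
        ○ open, literals {p=false, q=false, t=true}.
      branch 1.2 (add ¬q):
        ○ open, literals {q=false, t=true}.
  branch 2 (add ¬¬q, ¬t):
    × closes — contains both t and ¬t.
1 branch closed, 2 open.
An open branch gives a countermodel: p=false, q=false, t=true (unmentioned atoms arbitrary); the premises hold there but the conclusion fails.

No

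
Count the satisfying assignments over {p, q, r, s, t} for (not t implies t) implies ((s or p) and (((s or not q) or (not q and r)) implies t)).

28

Initial set: {((not t implies t) implies ((s or p) and (((s or not q) or (not q and r)) implies t)))}.
((not t implies t) implies ((s or p) and (((s or not q) or (not q and r)) implies t))): β-rule — branch into not (not t implies t)  //  ((s or p) and (((s or not q) or (not q and r)) implies t)).
  branch 1 (add not (not t implies t)):
    not (not t implies t): α-rule — add not t, not t.
    ○ open, literals {t=0}.
  branch 2 (add ((s or p) and (((s or not q) or (not q and r)) implies t))):
    ((s or p) and (((s or not q) or (not q and r)) implies t)): α-rule — add (s or p), (((s or not q) or (not q and r)) implies t).
    (s or p): β-rule — branch into s  //  p.
      branch 2.1 (add s):
        (((s or not q) or (not q and r)) implies t): β-rule — branch into not ((s or not q) or (not q and r))  //  t.
          branch 2.1.1 (add not ((s or not q) or (not q and r))):
            not ((s or not q) or (not q and r)): α-rule — add not (s or not q), not (not q and r).
            not (s or not q): α-rule — add not s, not not q.
            × closes — contains both s and not s.
          branch 2.1.2 (add t):
            ○ open, literals {s=1, t=1}.
      branch 2.2 (add p):
        (((s or not q) or (not q and r)) implies t): β-rule — branch into not ((s or not q) or (not q and r))  //  t.
          branch 2.2.1 (add not ((s or not q) or (not q and r))):
            not ((s or not q) or (not q and r)): α-rule — add not (s or not q), not (not q and r).
            not (s or not q): α-rule — add not s, not not q.
            not (not q and r): β-rule — branch into not not q  //  not r.
              branch 2.2.1.1 (add not not q):
                ○ open, literals {p=1, q=1, s=0}.
              branch 2.2.1.2 (add not r):
                ○ open, literals {p=1, q=1, r=0, s=0}.
          branch 2.2.2 (add t):
            ○ open, literals {p=1, t=1}.
1 branch closed, 5 open.
Each open branch fixes some atoms; the unmentioned ones are free. Counting distinct full assignments: branch {t=0} (p, q, r, s) contributes 16 new; branch {s=1, t=1} (p, q, r) contributes 8 new; branch {p=1, q=1, s=0} (r, t) contributes 2 new; branch {p=1, q=1, r=0, s=0} (t) contributes 0 new; branch {p=1, t=1} (q, r, s) contributes 2 new. Total: 28.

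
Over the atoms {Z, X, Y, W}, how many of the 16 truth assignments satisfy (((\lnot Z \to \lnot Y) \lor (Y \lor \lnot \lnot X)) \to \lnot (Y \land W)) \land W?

Initial set: {((((\lnot Z \to \lnot Y) \lor (Y \lor \lnot \lnot X)) \to \lnot (Y \land W)) \land W)}.
((((\lnot Z \to \lnot Y) \lor (Y \lor \lnot \lnot X)) \to \lnot (Y \land W)) \land W): α-rule — add (((\lnot Z \to \lnot Y) \lor (Y \lor \lnot \lnot X)) \to \lnot (Y \land W)), W.
(((\lnot Z \to \lnot Y) \lor (Y \lor \lnot \lnot X)) \to \lnot (Y \land W)): β-rule — branch into \lnot ((\lnot Z \to \lnot Y) \lor (Y \lor \lnot \lnot X))  //  \lnot (Y \land W).
  branch 1 (add \lnot ((\lnot Z \to \lnot Y) \lor (Y \lor \lnot \lnot X))):
    \lnot ((\lnot Z \to \lnot Y) \lor (Y \lor \lnot \lnot X)): α-rule — add \lnot (\lnot Z \to \lnot Y), \lnot (Y \lor \lnot \lnot X).
    \lnot (\lnot Z \to \lnot Y): α-rule — add \lnot Z, \lnot \lnot Y.
    \lnot (Y \lor \lnot \lnot X): α-rule — add \lnot Y, \lnot \lnot \lnot X.
    × closes — contains both Y and \lnot Y.
  branch 2 (add \lnot (Y \land W)):
    \lnot (Y \land W): β-rule — branch into \lnot Y  //  \lnot W.
      branch 2.1 (add \lnot Y):
        ○ open, literals {W=T, Y=F}.
      branch 2.2 (add \lnot W):
        × closes — contains both W and \lnot W.
2 branches closed, 1 open.
Each open branch fixes some atoms; the unmentioned ones are free. Counting distinct full assignments: branch {W=T, Y=F} (Z, X) contributes 4 new. Total: 4.

4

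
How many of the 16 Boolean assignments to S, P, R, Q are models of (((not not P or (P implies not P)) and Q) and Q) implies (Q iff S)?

12

Initial set: {((((not not P or (P implies not P)) and Q) and Q) implies (Q iff S))}.
((((not not P or (P implies not P)) and Q) and Q) implies (Q iff S)): β-rule — branch into not (((not not P or (P implies not P)) and Q) and Q)  //  (Q iff S).
  branch 1 (add not (((not not P or (P implies not P)) and Q) and Q)):
    not (((not not P or (P implies not P)) and Q) and Q): β-rule — branch into not ((not not P or (P implies not P)) and Q)  //  not Q.
      branch 1.1 (add not ((not not P or (P implies not P)) and Q)):
        not ((not not P or (P implies not P)) and Q): β-rule — branch into not (not not P or (P implies not P))  //  not Q.
          branch 1.1.1 (add not (not not P or (P implies not P))):
            not (not not P or (P implies not P)): α-rule — add not not not P, not (P implies not P).
            not not not P: drop double negation, giving not P.
            not (P implies not P): α-rule — add P, not not P.
            × closes — contains both P and not P.
          branch 1.1.2 (add not Q):
            ○ open, literals {Q=F}.
      branch 1.2 (add not Q):
        ○ open, literals {Q=F}.
  branch 2 (add (Q iff S)):
    (Q iff S): β-rule — branch into Q, S  //  not Q, not S.
      branch 2.1 (add Q, S):
        ○ open, literals {Q=T, S=T}.
      branch 2.2 (add not Q, not S):
        ○ open, literals {Q=F, S=F}.
1 branch closed, 4 open.
Each open branch fixes some atoms; the unmentioned ones are free. Counting distinct full assignments: branch {Q=F} (S, P, R) contributes 8 new; branch {Q=F} (S, P, R) contributes 0 new; branch {Q=T, S=T} (P, R) contributes 4 new; branch {Q=F, S=F} (P, R) contributes 0 new. Total: 12.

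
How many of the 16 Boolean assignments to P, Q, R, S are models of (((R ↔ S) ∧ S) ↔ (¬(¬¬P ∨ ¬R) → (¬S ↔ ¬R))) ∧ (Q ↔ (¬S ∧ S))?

3

Initial set: {((((R ↔ S) ∧ S) ↔ (¬(¬¬P ∨ ¬R) → (¬S ↔ ¬R))) ∧ (Q ↔ (¬S ∧ S)))}.
((((R ↔ S) ∧ S) ↔ (¬(¬¬P ∨ ¬R) → (¬S ↔ ¬R))) ∧ (Q ↔ (¬S ∧ S))): α-rule — add (((R ↔ S) ∧ S) ↔ (¬(¬¬P ∨ ¬R) → (¬S ↔ ¬R))), (Q ↔ (¬S ∧ S)).
(((R ↔ S) ∧ S) ↔ (¬(¬¬P ∨ ¬R) → (¬S ↔ ¬R))): β-rule — branch into ((R ↔ S) ∧ S), (¬(¬¬P ∨ ¬R) → (¬S ↔ ¬R))  //  ¬((R ↔ S) ∧ S), ¬(¬(¬¬P ∨ ¬R) → (¬S ↔ ¬R)).
  branch 1 (add ((R ↔ S) ∧ S), (¬(¬¬P ∨ ¬R) → (¬S ↔ ¬R))):
    ((R ↔ S) ∧ S): α-rule — add (R ↔ S), S.
    (Q ↔ (¬S ∧ S)): β-rule — branch into Q, (¬S ∧ S)  //  ¬Q, ¬(¬S ∧ S).
      branch 1.1 (add Q, (¬S ∧ S)):
        (¬S ∧ S): α-rule — add ¬S, S.
        × closes — contains both S and ¬S.
      branch 1.2 (add ¬Q, ¬(¬S ∧ S)):
        (¬(¬¬P ∨ ¬R) → (¬S ↔ ¬R)): β-rule — branch into ¬¬(¬¬P ∨ ¬R)  //  (¬S ↔ ¬R).
          branch 1.2.1 (add ¬¬(¬¬P ∨ ¬R)):
            (R ↔ S): β-rule — branch into R, S  //  ¬R, ¬S.
              branch 1.2.1.1 (add R, S):
                ¬(¬S ∧ S): β-rule — branch into ¬¬S  //  ¬S.
                  branch 1.2.1.1.1 (add ¬¬S):
                    ¬¬(¬¬P ∨ ¬R): β-rule — branch into ¬¬P  //  ¬R.
                      branch 1.2.1.1.1.1 (add ¬¬P):
                        ¬¬P: drop double negation, giving P.
                        ○ open, literals {P=1, Q=0, R=1, S=1}.
                      branch 1.2.1.1.1.2 (add ¬R):
                        × closes — contains both R and ¬R.
                  branch 1.2.1.1.2 (add ¬S):
                    × closes — contains both S and ¬S.
              branch 1.2.1.2 (add ¬R, ¬S):
                × closes — contains both S and ¬S.
          branch 1.2.2 (add (¬S ↔ ¬R)):
            (R ↔ S): β-rule — branch into R, S  //  ¬R, ¬S.
              branch 1.2.2.1 (add R, S):
                ¬(¬S ∧ S): β-rule — branch into ¬¬S  //  ¬S.
                  branch 1.2.2.1.1 (add ¬¬S):
                    (¬S ↔ ¬R): β-rule — branch into ¬S, ¬R  //  ¬¬S, ¬¬R.
                      branch 1.2.2.1.1.1 (add ¬S, ¬R):
                        × closes — contains both S and ¬S.
                      branch 1.2.2.1.1.2 (add ¬¬S, ¬¬R):
                        ○ open, literals {Q=0, R=1, S=1}.
                  branch 1.2.2.1.2 (add ¬S):
                    × closes — contains both S and ¬S.
              branch 1.2.2.2 (add ¬R, ¬S):
                × closes — contains both S and ¬S.
  branch 2 (add ¬((R ↔ S) ∧ S), ¬(¬(¬¬P ∨ ¬R) → (¬S ↔ ¬R))):
    ¬(¬(¬¬P ∨ ¬R) → (¬S ↔ ¬R)): α-rule — add ¬(¬¬P ∨ ¬R), ¬(¬S ↔ ¬R).
    ¬(¬¬P ∨ ¬R): α-rule — add ¬¬¬P, ¬¬R.
    ¬¬¬P: drop double negation, giving ¬P.
    (Q ↔ (¬S ∧ S)): β-rule — branch into Q, (¬S ∧ S)  //  ¬Q, ¬(¬S ∧ S).
      branch 2.1 (add Q, (¬S ∧ S)):
        (¬S ∧ S): α-rule — add ¬S, S.
        × closes — contains both S and ¬S.
      branch 2.2 (add ¬Q, ¬(¬S ∧ S)):
        ¬((R ↔ S) ∧ S): β-rule — branch into ¬(R ↔ S)  //  ¬S.
          branch 2.2.1 (add ¬(R ↔ S)):
            ¬(¬S ↔ ¬R): β-rule — branch into ¬S, ¬¬R  //  ¬¬S, ¬R.
              branch 2.2.1.1 (add ¬S, ¬¬R):
                ¬(¬S ∧ S): β-rule — branch into ¬¬S  //  ¬S.
                  branch 2.2.1.1.1 (add ¬¬S):
                    × closes — contains both S and ¬S.
                  branch 2.2.1.1.2 (add ¬S):
                    ¬(R ↔ S): β-rule — branch into R, ¬S  //  ¬R, S.
                      branch 2.2.1.1.2.1 (add R, ¬S):
                        ○ open, literals {P=0, Q=0, R=1, S=0}.
                      branch 2.2.1.1.2.2 (add ¬R, S):
                        × closes — contains both R and ¬R.
              branch 2.2.1.2 (add ¬¬S, ¬R):
                × closes — contains both R and ¬R.
          branch 2.2.2 (add ¬S):
            ¬(¬S ↔ ¬R): β-rule — branch into ¬S, ¬¬R  //  ¬¬S, ¬R.
              branch 2.2.2.1 (add ¬S, ¬¬R):
                ¬(¬S ∧ S): β-rule — branch into ¬¬S  //  ¬S.
                  branch 2.2.2.1.1 (add ¬¬S):
                    × closes — contains both S and ¬S.
                  branch 2.2.2.1.2 (add ¬S):
                    ○ open, literals {P=0, Q=0, R=1, S=0}.
              branch 2.2.2.2 (add ¬¬S, ¬R):
                × closes — contains both S and ¬S.
13 branches closed, 4 open.
Each open branch fixes some atoms; the unmentioned ones are free. Counting distinct full assignments: branch {P=1, Q=0, R=1, S=1} (none free) contributes 1 new; branch {Q=0, R=1, S=1} (P) contributes 1 new; branch {P=0, Q=0, R=1, S=0} (none free) contributes 1 new; branch {P=0, Q=0, R=1, S=0} (none free) contributes 0 new. Total: 3.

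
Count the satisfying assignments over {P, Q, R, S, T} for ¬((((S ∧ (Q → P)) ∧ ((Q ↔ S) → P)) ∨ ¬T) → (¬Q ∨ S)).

Initial set: {¬((((S ∧ (Q → P)) ∧ ((Q ↔ S) → P)) ∨ ¬T) → (¬Q ∨ S))}.
¬((((S ∧ (Q → P)) ∧ ((Q ↔ S) → P)) ∨ ¬T) → (¬Q ∨ S)): α-rule — add (((S ∧ (Q → P)) ∧ ((Q ↔ S) → P)) ∨ ¬T), ¬(¬Q ∨ S).
¬(¬Q ∨ S): α-rule — add ¬¬Q, ¬S.
(((S ∧ (Q → P)) ∧ ((Q ↔ S) → P)) ∨ ¬T): β-rule — branch into ((S ∧ (Q → P)) ∧ ((Q ↔ S) → P))  //  ¬T.
  branch 1 (add ((S ∧ (Q → P)) ∧ ((Q ↔ S) → P))):
    ((S ∧ (Q → P)) ∧ ((Q ↔ S) → P)): α-rule — add (S ∧ (Q → P)), ((Q ↔ S) → P).
    (S ∧ (Q → P)): α-rule — add S, (Q → P).
    × closes — contains both S and ¬S.
  branch 2 (add ¬T):
    ○ open, literals {Q=T, S=F, T=F}.
1 branch closed, 1 open.
Each open branch fixes some atoms; the unmentioned ones are free. Counting distinct full assignments: branch {Q=T, S=F, T=F} (P, R) contributes 4 new. Total: 4.

4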